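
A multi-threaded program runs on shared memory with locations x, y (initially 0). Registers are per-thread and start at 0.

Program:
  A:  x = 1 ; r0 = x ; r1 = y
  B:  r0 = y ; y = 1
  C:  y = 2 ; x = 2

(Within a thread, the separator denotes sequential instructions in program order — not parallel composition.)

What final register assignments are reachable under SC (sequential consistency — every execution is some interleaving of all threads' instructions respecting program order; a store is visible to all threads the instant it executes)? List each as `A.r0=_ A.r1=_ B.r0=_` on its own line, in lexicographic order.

A.r0=1 A.r1=0 B.r0=0
A.r0=1 A.r1=0 B.r0=2
A.r0=1 A.r1=1 B.r0=0
A.r0=1 A.r1=1 B.r0=2
A.r0=1 A.r1=2 B.r0=0
A.r0=1 A.r1=2 B.r0=2
A.r0=2 A.r1=1 B.r0=0
A.r0=2 A.r1=1 B.r0=2
A.r0=2 A.r1=2 B.r0=0
A.r0=2 A.r1=2 B.r0=2

outcome vector order: (A.r0,A.r1,B.r0)
|SC outcomes| = 10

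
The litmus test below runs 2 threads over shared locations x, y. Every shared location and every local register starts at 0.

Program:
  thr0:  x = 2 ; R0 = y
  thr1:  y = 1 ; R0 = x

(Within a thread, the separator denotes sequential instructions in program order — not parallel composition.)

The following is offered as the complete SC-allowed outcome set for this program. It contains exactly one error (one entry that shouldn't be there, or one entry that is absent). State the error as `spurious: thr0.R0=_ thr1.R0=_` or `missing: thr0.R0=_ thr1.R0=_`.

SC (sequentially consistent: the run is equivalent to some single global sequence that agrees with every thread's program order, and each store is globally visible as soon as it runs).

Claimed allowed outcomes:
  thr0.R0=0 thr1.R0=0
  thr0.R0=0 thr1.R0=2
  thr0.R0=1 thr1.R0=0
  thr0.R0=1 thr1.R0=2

spurious: thr0.R0=0 thr1.R0=0

outcome vector order: (thr0.R0,thr1.R0)
SC (3): (0,2), (1,0), (1,2)
claimed∖SC = {(0,0)}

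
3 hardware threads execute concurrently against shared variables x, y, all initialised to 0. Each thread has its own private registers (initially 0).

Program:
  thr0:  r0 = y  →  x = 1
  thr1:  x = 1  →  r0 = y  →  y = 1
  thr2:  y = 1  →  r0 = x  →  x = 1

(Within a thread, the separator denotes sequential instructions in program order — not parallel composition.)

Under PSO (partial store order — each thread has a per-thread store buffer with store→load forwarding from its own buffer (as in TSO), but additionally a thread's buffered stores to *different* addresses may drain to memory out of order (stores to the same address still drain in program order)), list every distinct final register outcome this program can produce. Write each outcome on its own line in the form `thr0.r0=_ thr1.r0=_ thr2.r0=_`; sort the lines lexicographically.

outcome vector order: (thr0.r0,thr1.r0,thr2.r0)
|PSO outcomes| = 8

thr0.r0=0 thr1.r0=0 thr2.r0=0
thr0.r0=0 thr1.r0=0 thr2.r0=1
thr0.r0=0 thr1.r0=1 thr2.r0=0
thr0.r0=0 thr1.r0=1 thr2.r0=1
thr0.r0=1 thr1.r0=0 thr2.r0=0
thr0.r0=1 thr1.r0=0 thr2.r0=1
thr0.r0=1 thr1.r0=1 thr2.r0=0
thr0.r0=1 thr1.r0=1 thr2.r0=1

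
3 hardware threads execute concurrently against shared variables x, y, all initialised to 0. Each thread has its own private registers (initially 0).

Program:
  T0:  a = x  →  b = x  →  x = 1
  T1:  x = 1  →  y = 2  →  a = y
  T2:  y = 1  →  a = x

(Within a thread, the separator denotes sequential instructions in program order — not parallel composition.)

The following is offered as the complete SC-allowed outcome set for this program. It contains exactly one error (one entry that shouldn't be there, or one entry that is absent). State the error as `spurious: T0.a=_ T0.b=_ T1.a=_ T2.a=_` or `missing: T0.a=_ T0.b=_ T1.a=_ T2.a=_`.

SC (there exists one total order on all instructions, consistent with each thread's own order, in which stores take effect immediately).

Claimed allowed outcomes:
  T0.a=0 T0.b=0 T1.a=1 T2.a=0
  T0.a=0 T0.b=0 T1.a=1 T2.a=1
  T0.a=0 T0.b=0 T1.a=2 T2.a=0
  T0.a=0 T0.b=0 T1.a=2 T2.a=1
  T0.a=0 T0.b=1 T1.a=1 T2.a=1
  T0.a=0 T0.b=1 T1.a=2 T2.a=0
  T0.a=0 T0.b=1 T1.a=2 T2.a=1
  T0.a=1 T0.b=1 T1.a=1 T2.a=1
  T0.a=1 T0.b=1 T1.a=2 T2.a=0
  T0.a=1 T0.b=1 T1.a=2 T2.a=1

outcome vector order: (T0.a,T0.b,T1.a,T2.a)
SC (9): 0011 0020 0021 0111 0120 0121 1111 1120 1121
claimed∖SC = {0010}

spurious: T0.a=0 T0.b=0 T1.a=1 T2.a=0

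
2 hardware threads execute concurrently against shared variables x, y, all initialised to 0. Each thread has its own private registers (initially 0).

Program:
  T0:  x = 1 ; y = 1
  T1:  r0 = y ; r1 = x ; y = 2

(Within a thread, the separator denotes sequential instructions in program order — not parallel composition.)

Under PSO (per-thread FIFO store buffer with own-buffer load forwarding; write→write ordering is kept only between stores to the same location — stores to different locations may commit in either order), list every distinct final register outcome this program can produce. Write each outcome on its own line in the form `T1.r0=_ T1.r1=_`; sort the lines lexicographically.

T1.r0=0 T1.r1=0
T1.r0=0 T1.r1=1
T1.r0=1 T1.r1=0
T1.r0=1 T1.r1=1

outcome vector order: (T1.r0,T1.r1)
|PSO outcomes| = 4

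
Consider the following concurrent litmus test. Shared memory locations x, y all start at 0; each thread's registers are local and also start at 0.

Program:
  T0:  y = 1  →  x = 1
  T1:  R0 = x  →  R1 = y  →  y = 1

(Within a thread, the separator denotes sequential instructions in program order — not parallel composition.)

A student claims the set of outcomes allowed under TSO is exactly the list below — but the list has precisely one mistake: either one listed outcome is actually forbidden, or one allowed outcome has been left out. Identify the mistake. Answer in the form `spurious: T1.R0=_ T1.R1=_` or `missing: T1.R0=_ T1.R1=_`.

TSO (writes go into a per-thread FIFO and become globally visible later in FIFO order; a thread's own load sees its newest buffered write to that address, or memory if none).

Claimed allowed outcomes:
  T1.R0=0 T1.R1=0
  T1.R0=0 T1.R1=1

missing: T1.R0=1 T1.R1=1

outcome vector order: (T1.R0,T1.R1)
TSO: 3 outcomes — {0/0; 0/1; 1/1}
TSO∖claimed = {1/1}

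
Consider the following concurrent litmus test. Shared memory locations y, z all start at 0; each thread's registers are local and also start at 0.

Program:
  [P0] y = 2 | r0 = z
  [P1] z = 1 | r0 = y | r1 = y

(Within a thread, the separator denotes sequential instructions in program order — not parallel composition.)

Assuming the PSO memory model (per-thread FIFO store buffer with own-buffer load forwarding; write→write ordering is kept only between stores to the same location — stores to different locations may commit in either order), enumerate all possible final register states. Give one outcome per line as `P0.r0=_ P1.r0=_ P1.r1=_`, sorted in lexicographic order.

P0.r0=0 P1.r0=0 P1.r1=0
P0.r0=0 P1.r0=0 P1.r1=2
P0.r0=0 P1.r0=2 P1.r1=2
P0.r0=1 P1.r0=0 P1.r1=0
P0.r0=1 P1.r0=0 P1.r1=2
P0.r0=1 P1.r0=2 P1.r1=2

outcome vector order: (P0.r0,P1.r0,P1.r1)
|PSO outcomes| = 6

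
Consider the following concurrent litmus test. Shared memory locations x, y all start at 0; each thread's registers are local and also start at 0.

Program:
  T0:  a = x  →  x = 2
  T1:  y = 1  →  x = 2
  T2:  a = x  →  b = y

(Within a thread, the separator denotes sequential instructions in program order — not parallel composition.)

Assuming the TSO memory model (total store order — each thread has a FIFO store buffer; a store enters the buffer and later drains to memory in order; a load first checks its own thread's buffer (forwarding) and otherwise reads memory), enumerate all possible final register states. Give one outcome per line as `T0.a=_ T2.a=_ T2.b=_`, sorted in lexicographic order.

T0.a=0 T2.a=0 T2.b=0
T0.a=0 T2.a=0 T2.b=1
T0.a=0 T2.a=2 T2.b=0
T0.a=0 T2.a=2 T2.b=1
T0.a=2 T2.a=0 T2.b=0
T0.a=2 T2.a=0 T2.b=1
T0.a=2 T2.a=2 T2.b=1

outcome vector order: (T0.a,T2.a,T2.b)
|TSO outcomes| = 7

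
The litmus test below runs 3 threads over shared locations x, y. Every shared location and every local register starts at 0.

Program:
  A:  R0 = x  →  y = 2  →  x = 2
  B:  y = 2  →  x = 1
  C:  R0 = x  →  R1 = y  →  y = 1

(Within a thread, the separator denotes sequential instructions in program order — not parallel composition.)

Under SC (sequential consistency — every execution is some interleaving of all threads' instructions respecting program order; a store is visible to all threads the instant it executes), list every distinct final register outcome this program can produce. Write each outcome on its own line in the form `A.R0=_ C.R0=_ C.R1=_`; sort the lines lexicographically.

A.R0=0 C.R0=0 C.R1=0
A.R0=0 C.R0=0 C.R1=2
A.R0=0 C.R0=1 C.R1=2
A.R0=0 C.R0=2 C.R1=2
A.R0=1 C.R0=0 C.R1=0
A.R0=1 C.R0=0 C.R1=2
A.R0=1 C.R0=1 C.R1=2
A.R0=1 C.R0=2 C.R1=2

outcome vector order: (A.R0,C.R0,C.R1)
|SC outcomes| = 8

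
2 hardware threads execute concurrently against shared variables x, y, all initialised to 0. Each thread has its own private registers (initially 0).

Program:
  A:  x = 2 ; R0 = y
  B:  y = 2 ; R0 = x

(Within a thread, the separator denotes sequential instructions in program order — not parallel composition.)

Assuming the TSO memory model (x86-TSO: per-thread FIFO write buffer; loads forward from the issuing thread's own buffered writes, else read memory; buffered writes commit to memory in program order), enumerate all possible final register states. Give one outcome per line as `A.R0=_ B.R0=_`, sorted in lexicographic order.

outcome vector order: (A.R0,B.R0)
|TSO outcomes| = 4

A.R0=0 B.R0=0
A.R0=0 B.R0=2
A.R0=2 B.R0=0
A.R0=2 B.R0=2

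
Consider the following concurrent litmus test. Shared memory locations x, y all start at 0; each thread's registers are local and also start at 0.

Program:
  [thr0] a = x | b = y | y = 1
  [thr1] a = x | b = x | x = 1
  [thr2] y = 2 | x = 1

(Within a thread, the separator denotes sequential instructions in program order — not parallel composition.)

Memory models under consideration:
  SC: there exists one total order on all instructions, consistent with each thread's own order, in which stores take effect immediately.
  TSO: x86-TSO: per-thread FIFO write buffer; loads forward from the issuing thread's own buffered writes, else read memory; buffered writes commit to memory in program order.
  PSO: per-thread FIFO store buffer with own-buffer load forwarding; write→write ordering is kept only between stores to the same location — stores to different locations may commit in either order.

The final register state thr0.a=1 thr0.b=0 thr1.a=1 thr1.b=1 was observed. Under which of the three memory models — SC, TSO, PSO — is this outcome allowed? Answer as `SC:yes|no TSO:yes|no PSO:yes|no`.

SC:no TSO:no PSO:yes

outcome vector order: (thr0.a,thr0.b,thr1.a,thr1.b)
under SC → (0,0,0,0) (0,0,0,1) (0,0,1,1) (0,2,0,0) (0,2,0,1) (0,2,1,1) (1,0,0,0) (1,2,0,0) (1,2,0,1) (1,2,1,1)
under TSO → (0,0,0,0) (0,0,0,1) (0,0,1,1) (0,2,0,0) (0,2,0,1) (0,2,1,1) (1,0,0,0) (1,2,0,0) (1,2,0,1) (1,2,1,1)
under PSO → (0,0,0,0) (0,0,0,1) (0,0,1,1) (0,2,0,0) (0,2,0,1) (0,2,1,1) (1,0,0,0) (1,0,0,1) (1,0,1,1) (1,2,0,0) (1,2,0,1) (1,2,1,1)
target (1,0,1,1) ∈ {PSO}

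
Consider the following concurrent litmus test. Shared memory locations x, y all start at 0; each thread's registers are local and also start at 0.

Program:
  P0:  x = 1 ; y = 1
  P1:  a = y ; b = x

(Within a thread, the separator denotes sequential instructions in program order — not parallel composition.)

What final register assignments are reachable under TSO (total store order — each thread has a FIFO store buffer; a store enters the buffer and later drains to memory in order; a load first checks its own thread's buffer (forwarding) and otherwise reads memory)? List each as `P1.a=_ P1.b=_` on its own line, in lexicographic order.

outcome vector order: (P1.a,P1.b)
|TSO outcomes| = 3

P1.a=0 P1.b=0
P1.a=0 P1.b=1
P1.a=1 P1.b=1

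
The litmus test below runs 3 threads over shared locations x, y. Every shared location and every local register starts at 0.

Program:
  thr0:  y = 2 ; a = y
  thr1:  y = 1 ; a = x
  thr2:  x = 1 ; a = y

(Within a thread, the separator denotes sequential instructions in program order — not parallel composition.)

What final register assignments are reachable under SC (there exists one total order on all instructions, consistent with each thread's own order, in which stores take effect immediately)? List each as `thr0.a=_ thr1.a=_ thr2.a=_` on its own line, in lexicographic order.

outcome vector order: (thr0.a,thr1.a,thr2.a)
|SC outcomes| = 9

thr0.a=1 thr1.a=0 thr2.a=1
thr0.a=1 thr1.a=1 thr2.a=0
thr0.a=1 thr1.a=1 thr2.a=1
thr0.a=1 thr1.a=1 thr2.a=2
thr0.a=2 thr1.a=0 thr2.a=1
thr0.a=2 thr1.a=0 thr2.a=2
thr0.a=2 thr1.a=1 thr2.a=0
thr0.a=2 thr1.a=1 thr2.a=1
thr0.a=2 thr1.a=1 thr2.a=2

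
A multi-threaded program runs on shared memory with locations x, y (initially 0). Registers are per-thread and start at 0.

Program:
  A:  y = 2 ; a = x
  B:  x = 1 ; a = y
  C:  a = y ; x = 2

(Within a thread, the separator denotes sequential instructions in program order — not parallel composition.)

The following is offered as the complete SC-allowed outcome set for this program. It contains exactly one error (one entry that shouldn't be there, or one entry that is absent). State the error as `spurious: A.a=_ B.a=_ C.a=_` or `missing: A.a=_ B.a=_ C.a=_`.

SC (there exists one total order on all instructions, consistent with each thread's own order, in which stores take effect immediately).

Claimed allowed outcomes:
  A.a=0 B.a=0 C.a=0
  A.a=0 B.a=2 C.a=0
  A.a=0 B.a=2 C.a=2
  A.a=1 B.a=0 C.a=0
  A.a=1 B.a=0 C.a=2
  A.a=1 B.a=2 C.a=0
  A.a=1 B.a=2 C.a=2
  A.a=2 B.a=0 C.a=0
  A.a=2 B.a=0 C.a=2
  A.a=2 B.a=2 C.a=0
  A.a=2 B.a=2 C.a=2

spurious: A.a=0 B.a=0 C.a=0

outcome vector order: (A.a,B.a,C.a)
[SC] allowed = {(0,2,0); (0,2,2); (1,0,0); (1,0,2); (1,2,0); (1,2,2); (2,0,0); (2,0,2); (2,2,0); (2,2,2)}
claimed∖SC = {(0,0,0)}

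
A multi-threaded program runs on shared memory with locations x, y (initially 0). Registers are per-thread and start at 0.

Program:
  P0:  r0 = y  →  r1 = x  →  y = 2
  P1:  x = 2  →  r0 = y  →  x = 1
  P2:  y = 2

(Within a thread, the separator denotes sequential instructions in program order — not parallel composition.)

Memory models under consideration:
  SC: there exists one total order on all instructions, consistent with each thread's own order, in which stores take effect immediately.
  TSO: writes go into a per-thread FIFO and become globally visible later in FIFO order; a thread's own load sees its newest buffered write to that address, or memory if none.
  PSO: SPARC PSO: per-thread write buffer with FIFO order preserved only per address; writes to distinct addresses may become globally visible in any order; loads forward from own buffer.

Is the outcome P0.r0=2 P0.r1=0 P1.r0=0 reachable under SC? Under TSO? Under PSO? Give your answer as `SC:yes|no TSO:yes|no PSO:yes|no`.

outcome vector order: (P0.r0,P0.r1,P1.r0)
under SC → 000, 002, 010, 012, 020, 022, 202, 210, 212, 220, 222
under TSO → 000, 002, 010, 012, 020, 022, 200, 202, 210, 212, 220, 222
under PSO → 000, 002, 010, 012, 020, 022, 200, 202, 210, 212, 220, 222
target 200 ∈ {TSO,PSO}

SC:no TSO:yes PSO:yes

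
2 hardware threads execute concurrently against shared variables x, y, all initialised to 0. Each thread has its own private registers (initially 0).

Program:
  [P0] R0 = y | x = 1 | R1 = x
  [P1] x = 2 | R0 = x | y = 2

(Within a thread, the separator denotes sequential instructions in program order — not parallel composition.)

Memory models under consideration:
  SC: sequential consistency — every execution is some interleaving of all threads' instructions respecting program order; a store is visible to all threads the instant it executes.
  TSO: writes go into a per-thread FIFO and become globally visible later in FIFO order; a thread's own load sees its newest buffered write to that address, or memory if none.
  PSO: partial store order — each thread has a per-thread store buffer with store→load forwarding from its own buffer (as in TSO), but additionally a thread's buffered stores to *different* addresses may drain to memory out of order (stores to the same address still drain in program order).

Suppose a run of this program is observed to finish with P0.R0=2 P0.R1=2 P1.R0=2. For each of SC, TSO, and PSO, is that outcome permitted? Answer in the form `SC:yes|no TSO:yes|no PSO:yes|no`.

SC:no TSO:no PSO:yes

outcome vector order: (P0.R0,P0.R1,P1.R0)
SC: 4 outcomes — {<0 1 1>, <0 1 2>, <0 2 2>, <2 1 2>}
TSO: 4 outcomes — {<0 1 1>, <0 1 2>, <0 2 2>, <2 1 2>}
PSO: 5 outcomes — {<0 1 1>, <0 1 2>, <0 2 2>, <2 1 2>, <2 2 2>}
target <2 2 2> ∈ {PSO}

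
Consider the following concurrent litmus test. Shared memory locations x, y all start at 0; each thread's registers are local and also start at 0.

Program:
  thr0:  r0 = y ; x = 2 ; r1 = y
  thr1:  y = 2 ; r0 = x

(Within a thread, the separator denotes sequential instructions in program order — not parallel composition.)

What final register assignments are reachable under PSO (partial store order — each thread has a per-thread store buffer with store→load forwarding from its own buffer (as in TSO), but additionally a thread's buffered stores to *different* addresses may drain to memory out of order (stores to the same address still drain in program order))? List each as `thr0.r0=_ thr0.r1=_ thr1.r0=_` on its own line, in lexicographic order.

thr0.r0=0 thr0.r1=0 thr1.r0=0
thr0.r0=0 thr0.r1=0 thr1.r0=2
thr0.r0=0 thr0.r1=2 thr1.r0=0
thr0.r0=0 thr0.r1=2 thr1.r0=2
thr0.r0=2 thr0.r1=2 thr1.r0=0
thr0.r0=2 thr0.r1=2 thr1.r0=2

outcome vector order: (thr0.r0,thr0.r1,thr1.r0)
|PSO outcomes| = 6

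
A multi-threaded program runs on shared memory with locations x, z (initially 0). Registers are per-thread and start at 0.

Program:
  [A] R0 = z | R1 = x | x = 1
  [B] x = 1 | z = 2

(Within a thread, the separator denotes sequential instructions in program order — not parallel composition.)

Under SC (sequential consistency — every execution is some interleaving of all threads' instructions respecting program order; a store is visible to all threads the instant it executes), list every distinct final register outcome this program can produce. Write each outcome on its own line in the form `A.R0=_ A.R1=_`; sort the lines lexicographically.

A.R0=0 A.R1=0
A.R0=0 A.R1=1
A.R0=2 A.R1=1

outcome vector order: (A.R0,A.R1)
|SC outcomes| = 3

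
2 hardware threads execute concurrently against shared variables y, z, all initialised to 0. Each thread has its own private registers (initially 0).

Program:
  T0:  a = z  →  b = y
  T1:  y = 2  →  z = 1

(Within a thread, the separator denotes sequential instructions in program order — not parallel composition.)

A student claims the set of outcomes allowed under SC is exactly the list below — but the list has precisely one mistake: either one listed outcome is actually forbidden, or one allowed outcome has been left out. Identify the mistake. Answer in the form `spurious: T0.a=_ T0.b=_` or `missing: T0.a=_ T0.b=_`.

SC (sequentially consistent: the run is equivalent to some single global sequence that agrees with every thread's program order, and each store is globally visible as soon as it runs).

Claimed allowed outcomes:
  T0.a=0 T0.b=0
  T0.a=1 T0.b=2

outcome vector order: (T0.a,T0.b)
SC: 3 outcomes — {<0 0>, <0 2>, <1 2>}
SC∖claimed = {<0 2>}

missing: T0.a=0 T0.b=2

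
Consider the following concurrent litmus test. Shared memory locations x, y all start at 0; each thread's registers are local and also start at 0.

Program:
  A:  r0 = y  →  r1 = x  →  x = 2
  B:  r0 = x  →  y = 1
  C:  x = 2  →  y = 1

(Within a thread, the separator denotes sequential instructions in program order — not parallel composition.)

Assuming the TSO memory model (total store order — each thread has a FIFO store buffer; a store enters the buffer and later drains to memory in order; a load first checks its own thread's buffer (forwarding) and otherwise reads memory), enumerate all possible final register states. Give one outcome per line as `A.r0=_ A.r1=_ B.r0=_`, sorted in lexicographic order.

outcome vector order: (A.r0,A.r1,B.r0)
|TSO outcomes| = 7

A.r0=0 A.r1=0 B.r0=0
A.r0=0 A.r1=0 B.r0=2
A.r0=0 A.r1=2 B.r0=0
A.r0=0 A.r1=2 B.r0=2
A.r0=1 A.r1=0 B.r0=0
A.r0=1 A.r1=2 B.r0=0
A.r0=1 A.r1=2 B.r0=2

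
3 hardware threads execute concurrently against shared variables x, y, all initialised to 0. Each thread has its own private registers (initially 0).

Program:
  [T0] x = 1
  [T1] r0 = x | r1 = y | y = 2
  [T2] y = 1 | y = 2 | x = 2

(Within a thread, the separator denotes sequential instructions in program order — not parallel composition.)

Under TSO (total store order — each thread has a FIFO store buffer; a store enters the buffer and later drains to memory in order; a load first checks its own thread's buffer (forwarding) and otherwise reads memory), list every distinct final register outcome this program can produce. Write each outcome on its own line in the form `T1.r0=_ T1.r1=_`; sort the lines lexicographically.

T1.r0=0 T1.r1=0
T1.r0=0 T1.r1=1
T1.r0=0 T1.r1=2
T1.r0=1 T1.r1=0
T1.r0=1 T1.r1=1
T1.r0=1 T1.r1=2
T1.r0=2 T1.r1=2

outcome vector order: (T1.r0,T1.r1)
|TSO outcomes| = 7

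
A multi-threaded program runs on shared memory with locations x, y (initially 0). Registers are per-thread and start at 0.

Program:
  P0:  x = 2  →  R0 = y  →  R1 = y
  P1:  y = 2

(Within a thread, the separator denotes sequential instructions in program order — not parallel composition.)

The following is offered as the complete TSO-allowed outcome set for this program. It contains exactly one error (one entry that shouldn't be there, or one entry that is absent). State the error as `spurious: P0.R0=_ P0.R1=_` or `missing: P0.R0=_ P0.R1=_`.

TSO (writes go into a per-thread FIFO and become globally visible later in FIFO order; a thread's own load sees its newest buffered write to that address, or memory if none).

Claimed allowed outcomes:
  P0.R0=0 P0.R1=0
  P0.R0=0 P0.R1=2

missing: P0.R0=2 P0.R1=2

outcome vector order: (P0.R0,P0.R1)
TSO (3): 00, 02, 22
TSO∖claimed = {22}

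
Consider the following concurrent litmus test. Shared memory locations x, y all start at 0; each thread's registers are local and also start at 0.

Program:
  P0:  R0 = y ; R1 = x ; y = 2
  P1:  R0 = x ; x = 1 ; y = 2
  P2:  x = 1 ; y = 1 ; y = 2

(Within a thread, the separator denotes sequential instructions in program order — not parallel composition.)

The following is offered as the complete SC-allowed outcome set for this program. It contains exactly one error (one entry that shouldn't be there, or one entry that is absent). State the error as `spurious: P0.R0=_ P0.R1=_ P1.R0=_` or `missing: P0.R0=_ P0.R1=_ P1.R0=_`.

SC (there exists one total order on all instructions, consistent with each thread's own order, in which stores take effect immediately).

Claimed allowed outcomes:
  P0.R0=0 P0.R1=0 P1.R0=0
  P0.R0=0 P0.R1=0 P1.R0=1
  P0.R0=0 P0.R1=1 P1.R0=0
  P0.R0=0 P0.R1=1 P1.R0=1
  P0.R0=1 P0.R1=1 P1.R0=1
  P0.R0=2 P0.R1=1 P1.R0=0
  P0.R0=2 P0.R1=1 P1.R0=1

missing: P0.R0=1 P0.R1=1 P1.R0=0

outcome vector order: (P0.R0,P0.R1,P1.R0)
SC: 8 outcomes — {<0 0 0>; <0 0 1>; <0 1 0>; <0 1 1>; <1 1 0>; <1 1 1>; <2 1 0>; <2 1 1>}
SC∖claimed = {<1 1 0>}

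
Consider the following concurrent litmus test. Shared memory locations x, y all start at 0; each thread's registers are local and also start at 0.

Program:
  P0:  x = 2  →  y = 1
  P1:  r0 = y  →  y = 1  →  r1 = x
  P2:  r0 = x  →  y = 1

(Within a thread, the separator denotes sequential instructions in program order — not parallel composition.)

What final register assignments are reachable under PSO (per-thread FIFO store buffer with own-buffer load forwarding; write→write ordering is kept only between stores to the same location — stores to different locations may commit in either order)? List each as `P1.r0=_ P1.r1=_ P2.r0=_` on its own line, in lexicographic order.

outcome vector order: (P1.r0,P1.r1,P2.r0)
|PSO outcomes| = 8

P1.r0=0 P1.r1=0 P2.r0=0
P1.r0=0 P1.r1=0 P2.r0=2
P1.r0=0 P1.r1=2 P2.r0=0
P1.r0=0 P1.r1=2 P2.r0=2
P1.r0=1 P1.r1=0 P2.r0=0
P1.r0=1 P1.r1=0 P2.r0=2
P1.r0=1 P1.r1=2 P2.r0=0
P1.r0=1 P1.r1=2 P2.r0=2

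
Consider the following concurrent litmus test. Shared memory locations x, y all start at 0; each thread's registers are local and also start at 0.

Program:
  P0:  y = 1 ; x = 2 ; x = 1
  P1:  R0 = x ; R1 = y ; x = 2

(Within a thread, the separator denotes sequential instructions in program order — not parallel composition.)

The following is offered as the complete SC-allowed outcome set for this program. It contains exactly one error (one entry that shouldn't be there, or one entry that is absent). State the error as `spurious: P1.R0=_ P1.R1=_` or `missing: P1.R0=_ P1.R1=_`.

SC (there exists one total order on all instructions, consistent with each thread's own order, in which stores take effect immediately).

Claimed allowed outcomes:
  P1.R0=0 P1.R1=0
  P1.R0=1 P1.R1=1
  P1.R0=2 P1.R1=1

outcome vector order: (P1.R0,P1.R1)
SC: 4 outcomes — {(0,0) (0,1) (1,1) (2,1)}
SC∖claimed = {(0,1)}

missing: P1.R0=0 P1.R1=1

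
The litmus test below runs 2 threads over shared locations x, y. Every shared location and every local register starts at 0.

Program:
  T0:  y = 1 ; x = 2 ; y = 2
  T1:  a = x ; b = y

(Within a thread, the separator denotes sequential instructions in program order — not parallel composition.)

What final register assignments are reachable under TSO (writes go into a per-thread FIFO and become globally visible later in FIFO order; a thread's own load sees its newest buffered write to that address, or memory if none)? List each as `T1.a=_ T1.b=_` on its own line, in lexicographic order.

T1.a=0 T1.b=0
T1.a=0 T1.b=1
T1.a=0 T1.b=2
T1.a=2 T1.b=1
T1.a=2 T1.b=2

outcome vector order: (T1.a,T1.b)
|TSO outcomes| = 5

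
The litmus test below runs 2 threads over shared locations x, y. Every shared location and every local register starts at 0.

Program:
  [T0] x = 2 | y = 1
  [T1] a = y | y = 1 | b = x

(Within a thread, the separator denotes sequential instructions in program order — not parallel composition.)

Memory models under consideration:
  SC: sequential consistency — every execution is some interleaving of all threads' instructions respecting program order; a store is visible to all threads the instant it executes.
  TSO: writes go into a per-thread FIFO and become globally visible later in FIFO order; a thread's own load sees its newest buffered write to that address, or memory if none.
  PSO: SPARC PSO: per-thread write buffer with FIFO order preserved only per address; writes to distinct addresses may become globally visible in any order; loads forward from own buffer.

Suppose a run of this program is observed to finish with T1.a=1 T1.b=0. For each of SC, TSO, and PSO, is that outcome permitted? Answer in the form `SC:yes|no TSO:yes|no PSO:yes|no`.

SC:no TSO:no PSO:yes

outcome vector order: (T1.a,T1.b)
SC: 3 outcomes — {00 02 12}
TSO: 3 outcomes — {00 02 12}
PSO: 4 outcomes — {00 02 10 12}
target 10 ∈ {PSO}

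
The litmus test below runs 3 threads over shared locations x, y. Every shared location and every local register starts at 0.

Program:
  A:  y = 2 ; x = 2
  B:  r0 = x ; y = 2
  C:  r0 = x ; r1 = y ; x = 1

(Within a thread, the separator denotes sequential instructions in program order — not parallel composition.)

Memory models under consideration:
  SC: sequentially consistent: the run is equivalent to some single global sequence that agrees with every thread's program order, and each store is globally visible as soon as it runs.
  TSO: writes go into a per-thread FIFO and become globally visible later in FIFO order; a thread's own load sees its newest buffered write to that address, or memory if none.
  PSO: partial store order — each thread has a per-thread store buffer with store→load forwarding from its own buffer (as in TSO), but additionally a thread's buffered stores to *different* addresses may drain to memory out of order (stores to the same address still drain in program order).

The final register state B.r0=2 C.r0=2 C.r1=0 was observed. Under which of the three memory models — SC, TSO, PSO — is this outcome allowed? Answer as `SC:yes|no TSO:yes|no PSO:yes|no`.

outcome vector order: (B.r0,C.r0,C.r1)
SC (9): <0 0 0>; <0 0 2>; <0 2 2>; <1 0 0>; <1 0 2>; <1 2 2>; <2 0 0>; <2 0 2>; <2 2 2>
TSO (9): <0 0 0>; <0 0 2>; <0 2 2>; <1 0 0>; <1 0 2>; <1 2 2>; <2 0 0>; <2 0 2>; <2 2 2>
PSO (12): <0 0 0>; <0 0 2>; <0 2 0>; <0 2 2>; <1 0 0>; <1 0 2>; <1 2 0>; <1 2 2>; <2 0 0>; <2 0 2>; <2 2 0>; <2 2 2>
target <2 2 0> ∈ {PSO}

SC:no TSO:no PSO:yes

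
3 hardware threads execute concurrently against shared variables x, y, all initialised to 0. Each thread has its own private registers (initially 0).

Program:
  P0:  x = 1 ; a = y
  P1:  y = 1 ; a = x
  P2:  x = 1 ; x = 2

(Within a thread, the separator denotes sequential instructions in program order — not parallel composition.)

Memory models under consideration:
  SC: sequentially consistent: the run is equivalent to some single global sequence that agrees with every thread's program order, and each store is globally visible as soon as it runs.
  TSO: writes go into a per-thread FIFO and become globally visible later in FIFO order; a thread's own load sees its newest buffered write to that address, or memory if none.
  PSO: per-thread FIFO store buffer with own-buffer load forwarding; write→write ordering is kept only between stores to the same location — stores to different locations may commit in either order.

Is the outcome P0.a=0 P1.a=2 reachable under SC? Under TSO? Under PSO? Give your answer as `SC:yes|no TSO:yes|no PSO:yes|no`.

outcome vector order: (P0.a,P1.a)
SC (5): 0/1, 0/2, 1/0, 1/1, 1/2
TSO (6): 0/0, 0/1, 0/2, 1/0, 1/1, 1/2
PSO (6): 0/0, 0/1, 0/2, 1/0, 1/1, 1/2
target 0/2 ∈ {SC,TSO,PSO}

SC:yes TSO:yes PSO:yes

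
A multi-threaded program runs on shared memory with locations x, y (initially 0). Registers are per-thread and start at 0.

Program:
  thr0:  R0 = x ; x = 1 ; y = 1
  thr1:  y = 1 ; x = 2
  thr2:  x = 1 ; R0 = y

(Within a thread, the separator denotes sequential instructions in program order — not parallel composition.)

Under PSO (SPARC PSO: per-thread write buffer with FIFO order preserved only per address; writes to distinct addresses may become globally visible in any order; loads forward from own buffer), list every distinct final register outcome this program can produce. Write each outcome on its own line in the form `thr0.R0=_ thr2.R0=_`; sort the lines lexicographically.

outcome vector order: (thr0.R0,thr2.R0)
|PSO outcomes| = 6

thr0.R0=0 thr2.R0=0
thr0.R0=0 thr2.R0=1
thr0.R0=1 thr2.R0=0
thr0.R0=1 thr2.R0=1
thr0.R0=2 thr2.R0=0
thr0.R0=2 thr2.R0=1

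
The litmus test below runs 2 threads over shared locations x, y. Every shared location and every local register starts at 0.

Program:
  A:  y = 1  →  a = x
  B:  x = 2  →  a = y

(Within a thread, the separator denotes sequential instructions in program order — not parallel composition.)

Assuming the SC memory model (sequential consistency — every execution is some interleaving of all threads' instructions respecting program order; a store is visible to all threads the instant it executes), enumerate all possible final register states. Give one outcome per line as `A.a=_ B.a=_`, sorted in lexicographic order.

A.a=0 B.a=1
A.a=2 B.a=0
A.a=2 B.a=1

outcome vector order: (A.a,B.a)
|SC outcomes| = 3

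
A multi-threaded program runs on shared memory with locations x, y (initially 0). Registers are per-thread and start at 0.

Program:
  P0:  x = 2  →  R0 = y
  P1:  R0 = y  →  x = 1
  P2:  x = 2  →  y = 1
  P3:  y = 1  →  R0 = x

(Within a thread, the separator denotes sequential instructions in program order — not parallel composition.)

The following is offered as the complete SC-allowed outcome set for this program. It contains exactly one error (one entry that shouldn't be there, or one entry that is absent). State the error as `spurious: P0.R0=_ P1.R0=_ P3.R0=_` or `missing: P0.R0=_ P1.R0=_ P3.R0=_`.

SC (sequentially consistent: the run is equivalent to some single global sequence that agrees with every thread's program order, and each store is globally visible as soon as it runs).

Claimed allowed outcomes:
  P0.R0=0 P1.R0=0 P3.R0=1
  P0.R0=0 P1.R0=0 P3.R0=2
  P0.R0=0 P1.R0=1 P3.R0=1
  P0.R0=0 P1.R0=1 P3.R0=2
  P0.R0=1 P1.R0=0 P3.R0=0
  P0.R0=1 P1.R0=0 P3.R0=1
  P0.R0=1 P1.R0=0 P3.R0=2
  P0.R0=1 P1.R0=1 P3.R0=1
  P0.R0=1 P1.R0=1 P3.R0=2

missing: P0.R0=1 P1.R0=1 P3.R0=0

outcome vector order: (P0.R0,P1.R0,P3.R0)
under SC → 001, 002, 011, 012, 100, 101, 102, 110, 111, 112
SC∖claimed = {110}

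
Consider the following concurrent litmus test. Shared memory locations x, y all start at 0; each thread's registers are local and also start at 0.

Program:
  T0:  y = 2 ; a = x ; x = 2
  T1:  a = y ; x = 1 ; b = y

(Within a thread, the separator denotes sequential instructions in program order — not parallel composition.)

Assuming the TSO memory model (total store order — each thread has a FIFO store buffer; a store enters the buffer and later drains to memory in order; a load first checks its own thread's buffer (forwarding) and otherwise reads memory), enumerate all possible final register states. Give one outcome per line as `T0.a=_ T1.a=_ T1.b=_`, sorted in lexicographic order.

outcome vector order: (T0.a,T1.a,T1.b)
|TSO outcomes| = 6

T0.a=0 T1.a=0 T1.b=0
T0.a=0 T1.a=0 T1.b=2
T0.a=0 T1.a=2 T1.b=2
T0.a=1 T1.a=0 T1.b=0
T0.a=1 T1.a=0 T1.b=2
T0.a=1 T1.a=2 T1.b=2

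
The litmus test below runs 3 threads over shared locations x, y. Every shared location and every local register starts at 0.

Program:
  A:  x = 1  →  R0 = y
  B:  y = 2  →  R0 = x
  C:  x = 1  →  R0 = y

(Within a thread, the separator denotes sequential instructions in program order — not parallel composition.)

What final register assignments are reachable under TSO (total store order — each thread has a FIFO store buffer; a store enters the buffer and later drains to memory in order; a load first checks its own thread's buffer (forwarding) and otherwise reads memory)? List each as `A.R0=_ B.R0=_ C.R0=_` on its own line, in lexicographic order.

A.R0=0 B.R0=0 C.R0=0
A.R0=0 B.R0=0 C.R0=2
A.R0=0 B.R0=1 C.R0=0
A.R0=0 B.R0=1 C.R0=2
A.R0=2 B.R0=0 C.R0=0
A.R0=2 B.R0=0 C.R0=2
A.R0=2 B.R0=1 C.R0=0
A.R0=2 B.R0=1 C.R0=2

outcome vector order: (A.R0,B.R0,C.R0)
|TSO outcomes| = 8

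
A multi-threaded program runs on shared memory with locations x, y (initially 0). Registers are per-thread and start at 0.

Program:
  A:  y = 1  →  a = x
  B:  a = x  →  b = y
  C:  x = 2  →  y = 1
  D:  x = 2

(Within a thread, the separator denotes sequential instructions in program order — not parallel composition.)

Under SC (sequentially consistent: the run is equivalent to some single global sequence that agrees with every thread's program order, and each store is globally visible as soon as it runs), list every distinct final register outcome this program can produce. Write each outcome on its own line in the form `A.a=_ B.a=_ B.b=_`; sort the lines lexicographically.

A.a=0 B.a=0 B.b=0
A.a=0 B.a=0 B.b=1
A.a=0 B.a=2 B.b=1
A.a=2 B.a=0 B.b=0
A.a=2 B.a=0 B.b=1
A.a=2 B.a=2 B.b=0
A.a=2 B.a=2 B.b=1

outcome vector order: (A.a,B.a,B.b)
|SC outcomes| = 7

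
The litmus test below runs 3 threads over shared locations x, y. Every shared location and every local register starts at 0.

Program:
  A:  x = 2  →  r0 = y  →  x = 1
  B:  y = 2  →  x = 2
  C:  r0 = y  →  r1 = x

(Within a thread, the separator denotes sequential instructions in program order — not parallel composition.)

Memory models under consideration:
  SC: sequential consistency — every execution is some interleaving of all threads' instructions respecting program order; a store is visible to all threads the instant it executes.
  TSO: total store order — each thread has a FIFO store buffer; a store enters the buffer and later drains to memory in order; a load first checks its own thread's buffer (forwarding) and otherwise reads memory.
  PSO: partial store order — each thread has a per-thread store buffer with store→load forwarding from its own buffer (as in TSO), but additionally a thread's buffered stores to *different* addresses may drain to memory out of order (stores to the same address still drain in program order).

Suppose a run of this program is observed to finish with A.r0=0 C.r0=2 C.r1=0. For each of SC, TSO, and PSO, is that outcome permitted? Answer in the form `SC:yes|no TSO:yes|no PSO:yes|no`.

outcome vector order: (A.r0,C.r0,C.r1)
under SC → <0 0 0>, <0 0 1>, <0 0 2>, <0 2 1>, <0 2 2>, <2 0 0>, <2 0 1>, <2 0 2>, <2 2 0>, <2 2 1>, <2 2 2>
under TSO → <0 0 0>, <0 0 1>, <0 0 2>, <0 2 0>, <0 2 1>, <0 2 2>, <2 0 0>, <2 0 1>, <2 0 2>, <2 2 0>, <2 2 1>, <2 2 2>
under PSO → <0 0 0>, <0 0 1>, <0 0 2>, <0 2 0>, <0 2 1>, <0 2 2>, <2 0 0>, <2 0 1>, <2 0 2>, <2 2 0>, <2 2 1>, <2 2 2>
target <0 2 0> ∈ {TSO,PSO}

SC:no TSO:yes PSO:yes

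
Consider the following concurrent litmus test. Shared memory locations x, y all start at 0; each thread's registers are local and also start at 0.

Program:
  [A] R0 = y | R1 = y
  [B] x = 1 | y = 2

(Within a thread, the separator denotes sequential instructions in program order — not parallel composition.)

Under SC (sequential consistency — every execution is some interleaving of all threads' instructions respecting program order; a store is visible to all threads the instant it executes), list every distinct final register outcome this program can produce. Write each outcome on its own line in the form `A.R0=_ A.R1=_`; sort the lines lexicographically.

A.R0=0 A.R1=0
A.R0=0 A.R1=2
A.R0=2 A.R1=2

outcome vector order: (A.R0,A.R1)
|SC outcomes| = 3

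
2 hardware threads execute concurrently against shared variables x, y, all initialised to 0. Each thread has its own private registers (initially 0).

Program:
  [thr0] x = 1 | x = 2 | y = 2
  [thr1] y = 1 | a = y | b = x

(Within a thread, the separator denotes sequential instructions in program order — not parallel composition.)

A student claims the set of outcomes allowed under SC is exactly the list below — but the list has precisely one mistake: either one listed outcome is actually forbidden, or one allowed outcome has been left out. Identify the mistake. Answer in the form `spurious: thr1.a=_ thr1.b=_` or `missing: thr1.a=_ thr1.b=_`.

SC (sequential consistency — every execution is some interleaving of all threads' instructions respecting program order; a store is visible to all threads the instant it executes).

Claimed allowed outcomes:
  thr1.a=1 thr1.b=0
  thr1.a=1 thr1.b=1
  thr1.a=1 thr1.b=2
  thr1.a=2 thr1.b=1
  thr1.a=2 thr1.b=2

spurious: thr1.a=2 thr1.b=1

outcome vector order: (thr1.a,thr1.b)
under SC → 10 11 12 22
claimed∖SC = {21}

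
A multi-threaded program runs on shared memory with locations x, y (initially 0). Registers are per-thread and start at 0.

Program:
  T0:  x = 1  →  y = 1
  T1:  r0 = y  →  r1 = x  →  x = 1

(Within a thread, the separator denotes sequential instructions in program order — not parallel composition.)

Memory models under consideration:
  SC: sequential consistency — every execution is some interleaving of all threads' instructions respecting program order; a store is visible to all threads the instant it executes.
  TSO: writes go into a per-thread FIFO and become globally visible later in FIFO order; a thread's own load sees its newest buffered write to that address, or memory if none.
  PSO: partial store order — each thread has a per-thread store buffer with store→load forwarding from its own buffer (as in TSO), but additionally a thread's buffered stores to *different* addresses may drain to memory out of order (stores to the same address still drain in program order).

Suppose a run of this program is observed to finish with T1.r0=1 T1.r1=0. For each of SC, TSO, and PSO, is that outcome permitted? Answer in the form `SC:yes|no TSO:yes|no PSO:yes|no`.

outcome vector order: (T1.r0,T1.r1)
SC: 3 outcomes — {(0,0), (0,1), (1,1)}
TSO: 3 outcomes — {(0,0), (0,1), (1,1)}
PSO: 4 outcomes — {(0,0), (0,1), (1,0), (1,1)}
target (1,0) ∈ {PSO}

SC:no TSO:no PSO:yes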